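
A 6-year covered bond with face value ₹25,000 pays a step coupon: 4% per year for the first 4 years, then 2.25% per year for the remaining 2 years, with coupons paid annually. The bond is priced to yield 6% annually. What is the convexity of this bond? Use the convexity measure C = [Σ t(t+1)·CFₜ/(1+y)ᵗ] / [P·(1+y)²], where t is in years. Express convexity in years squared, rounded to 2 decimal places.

32.61

With y = 0.06:
  t   CF        PV=CF/(1+0.06)^t    t·PV        t(t+1)·PV
  1     1,000.00       943.3962       943.3962       1,886.7925
  2     1,000.00       889.9964     1,779.9929       5,339.9786
  3     1,000.00       839.6193     2,518.8578      10,075.4314
  4     1,000.00       792.0937     3,168.3747      15,841.8733
  5       562.50       420.3327     2,101.6636      12,609.9817
  6    25,562.50    18,020.5538   108,123.3229     756,863.2602
  Σ                 21,905.9921   118,635.6081     802,617.3177
P = 21,905.9921.
Convexity = Σ t(t+1)·PV / [P·(1+y)²] = 802,617.3177 / (21,905.9921 × 1.123600) = 32.60873.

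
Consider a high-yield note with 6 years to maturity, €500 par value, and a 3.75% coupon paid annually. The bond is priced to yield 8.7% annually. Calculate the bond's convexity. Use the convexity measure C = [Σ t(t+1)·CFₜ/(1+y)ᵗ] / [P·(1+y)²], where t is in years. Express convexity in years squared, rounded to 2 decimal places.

30.87

With y = 0.087:
  t   CF        PV=CF/(1+0.087)^t    t·PV        t(t+1)·PV
  1        18.75        17.2493        17.2493          34.4986
  2        18.75        15.8687        31.7375          95.2124
  3        18.75        14.5986        43.7959         175.1838
  4        18.75        13.4302        53.7209         268.6044
  5        18.75        12.3553        61.7765         370.6592
  6       518.75       314.4712     1,886.8271      13,207.7894
  Σ                    387.9734     2,095.1072      14,151.9478
P = 387.9734.
Convexity = Σ t(t+1)·PV / [P·(1+y)²] = 14,151.9478 / (387.9734 × 1.181569) = 30.87132.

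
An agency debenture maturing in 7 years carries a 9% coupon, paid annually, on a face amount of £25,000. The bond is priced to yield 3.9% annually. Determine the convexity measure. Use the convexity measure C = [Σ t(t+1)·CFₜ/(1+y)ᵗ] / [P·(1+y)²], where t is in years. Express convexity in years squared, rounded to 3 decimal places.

With y = 0.039:
  t   CF        PV=CF/(1+0.039)^t    t·PV        t(t+1)·PV
  1     2,250.00     2,165.5438     2,165.5438       4,331.0876
  2     2,250.00     2,084.2577     4,168.5155      12,505.5464
  3     2,250.00     2,006.0228     6,018.0685      24,072.2742
  4     2,250.00     1,930.7246     7,722.8984      38,614.4918
  5     2,250.00     1,858.2527     9,291.2637      55,747.5820
  6     2,250.00     1,788.5012    10,731.0071      75,117.0499
  7    27,250.00    20,847.6772   145,933.7403   1,167,469.9226
  Σ                 32,680.9801   186,031.0373   1,377,857.9545
P = 32,680.9801.
Convexity = Σ t(t+1)·PV / [P·(1+y)²] = 1,377,857.9545 / (32,680.9801 × 1.079521) = 39.05515.

39.055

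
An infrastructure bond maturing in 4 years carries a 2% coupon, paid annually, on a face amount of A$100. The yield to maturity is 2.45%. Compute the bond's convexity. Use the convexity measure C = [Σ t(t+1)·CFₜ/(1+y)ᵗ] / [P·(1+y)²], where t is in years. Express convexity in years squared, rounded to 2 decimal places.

18.31

With y = 0.0245:
  t   CF        PV=CF/(1+0.0245)^t    t·PV        t(t+1)·PV
  1         2.00         1.9522         1.9522           3.9043
  2         2.00         1.9055         3.8110          11.4329
  3         2.00         1.8599         5.5798          22.3190
  4       102.00        92.5875       370.3500       1,851.7498
  Σ                     98.3051       381.6929       1,889.4061
P = 98.3051.
Convexity = Σ t(t+1)·PV / [P·(1+y)²] = 1,889.4061 / (98.3051 × 1.049600) = 18.31157.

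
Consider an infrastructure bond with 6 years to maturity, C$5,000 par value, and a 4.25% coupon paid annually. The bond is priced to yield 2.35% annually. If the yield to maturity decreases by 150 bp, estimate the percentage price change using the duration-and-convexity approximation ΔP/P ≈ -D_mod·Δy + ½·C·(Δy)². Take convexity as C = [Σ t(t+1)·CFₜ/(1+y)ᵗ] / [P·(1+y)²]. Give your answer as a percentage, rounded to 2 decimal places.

+8.39%

With y = 0.0235:
  t   CF        PV=CF/(1+0.0235)^t    t·PV        t(t+1)·PV
  1       212.50       207.6209       207.6209         415.2418
  2       212.50       202.8538       405.7077       1,217.1231
  3       212.50       198.1962       594.5887       2,378.3548
  4       212.50       193.6456       774.5822       3,872.9112
  5       212.50       189.1994       945.9969       5,675.9813
  6     5,212.50     4,534.3912    27,206.3472     190,444.4305
  Σ                  5,525.9071    30,134.8436     204,004.0427
P = 5,525.9071; D_Mac = 5.45337 yrs; D_mod = 5.32816 yrs; C = 35.24191.
Duration effect: -5.32816 × (-0.015) = +0.079922
Convexity effect: 0.5 × 35.24191 × (-0.015)² = +0.0039647
ΔP/P ≈ +0.079922 + 0.0039647 = +0.083887 = +8.3887%.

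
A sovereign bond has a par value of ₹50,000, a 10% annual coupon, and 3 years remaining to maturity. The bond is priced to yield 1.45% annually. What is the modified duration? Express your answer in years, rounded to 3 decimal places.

2.725 years

Periodic yield y = 0.0145. First find Macaulay duration:
  t   CF        PV=CF/(1+0.0145)^t    t·PV
  1     5,000.00     4,928.5362     4,928.5362
  2     5,000.00     4,858.0939     9,716.1877
  3    55,000.00    52,675.2415   158,025.7245
  Σ                 62,461.8716   172,670.4484
P = 62,461.8716; Macaulay duration = 172,670.4484 / 62,461.8716 = 2.76441 years.
Modified duration = D_Mac / (1 + y) = 2.76441 / 1.0145 = 2.72490 years.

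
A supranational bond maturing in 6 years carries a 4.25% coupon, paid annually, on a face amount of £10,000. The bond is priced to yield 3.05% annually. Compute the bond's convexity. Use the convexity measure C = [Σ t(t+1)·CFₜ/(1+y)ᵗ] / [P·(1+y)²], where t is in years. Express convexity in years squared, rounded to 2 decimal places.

34.67

With y = 0.0305:
  t   CF        PV=CF/(1+0.0305)^t    t·PV        t(t+1)·PV
  1       425.00       412.4212       412.4212         824.8423
  2       425.00       400.2146       800.4292       2,401.2877
  3       425.00       388.3693     1,165.1080       4,660.4321
  4       425.00       376.8747     1,507.4987       7,537.4933
  5       425.00       365.7202     1,828.6010      10,971.6060
  6    10,425.00     8,705.3871    52,232.3225     365,626.2577
  Σ                 10,648.9871    57,946.3806     392,021.9192
P = 10,648.9871.
Convexity = Σ t(t+1)·PV / [P·(1+y)²] = 392,021.9192 / (10,648.9871 × 1.061930) = 34.66619.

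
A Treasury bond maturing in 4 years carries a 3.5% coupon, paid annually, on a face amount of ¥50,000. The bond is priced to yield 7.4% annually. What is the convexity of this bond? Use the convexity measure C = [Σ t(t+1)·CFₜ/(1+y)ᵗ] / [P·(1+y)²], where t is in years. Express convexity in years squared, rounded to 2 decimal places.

16.10

With y = 0.074:
  t   CF        PV=CF/(1+0.074)^t    t·PV        t(t+1)·PV
  1     1,750.00     1,629.4227     1,629.4227       3,258.8454
  2     1,750.00     1,517.1534     3,034.3067       9,102.9202
  3     1,750.00     1,412.6195     4,237.8586      16,951.4343
  4    51,750.00    38,894.9510   155,579.8040     777,899.0200
  Σ                 43,454.1466   164,481.3920     807,212.2199
P = 43,454.1466.
Convexity = Σ t(t+1)·PV / [P·(1+y)²] = 807,212.2199 / (43,454.1466 × 1.153476) = 16.10453.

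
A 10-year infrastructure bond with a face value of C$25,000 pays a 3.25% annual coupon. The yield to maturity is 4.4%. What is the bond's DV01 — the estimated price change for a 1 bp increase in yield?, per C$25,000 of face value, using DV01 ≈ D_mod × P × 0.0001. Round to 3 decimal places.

Periodic yield y = 0.044.
  t   CF        PV=CF/(1+0.044)^t    t·PV
  1       812.50       778.2567       778.2567
  2       812.50       745.4566     1,490.9132
  3       812.50       714.0389     2,142.1167
  4       812.50       683.9453     2,735.7812
  5       812.50       655.1200     3,275.6001
  6       812.50       627.5096     3,765.0576
  7       812.50       601.0628     4,207.4399
  8       812.50       575.7307     4,605.8455
  9       812.50       551.4662     4,963.1956
  10   25,812.50    16,781.2799   167,812.7994
  Σ                 22,713.8668   195,777.0061
P = 22,713.8668; D_Mac = 8.61927 yrs; D_mod = 8.25601 yrs.
DV01 ≈ 8.25601 × 22,713.8668 × 0.0001 = 18.752587.

C$18.753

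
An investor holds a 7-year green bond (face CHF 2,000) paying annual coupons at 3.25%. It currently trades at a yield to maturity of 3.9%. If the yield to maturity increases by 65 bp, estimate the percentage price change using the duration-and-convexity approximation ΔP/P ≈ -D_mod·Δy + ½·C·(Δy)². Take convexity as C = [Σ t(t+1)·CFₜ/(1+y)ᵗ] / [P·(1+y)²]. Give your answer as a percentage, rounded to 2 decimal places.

With y = 0.039:
  t   CF        PV=CF/(1+0.039)^t    t·PV        t(t+1)·PV
  1        65.00        62.5602        62.5602         125.1203
  2        65.00        60.2119       120.4238         361.2713
  3        65.00        57.9518       173.8553         695.4213
  4        65.00        55.7765       223.1060       1,115.5298
  5        65.00        53.6829       268.4143       1,610.4857
  6        65.00        51.6678       310.0069       2,170.0481
  7     2,065.00     1,579.8332    11,058.8321      88,470.6565
  Σ                  1,921.6841    12,217.1984      94,548.5330
P = 1,921.6841; D_Mac = 6.35755 yrs; D_mod = 6.11891 yrs; C = 45.57658.
Duration effect: -6.11891 × (+0.0065) = -0.039773
Convexity effect: 0.5 × 45.57658 × (0.0065)² = +0.0009628
ΔP/P ≈ -0.039773 + 0.0009628 = -0.038810 = -3.8810%.

-3.88%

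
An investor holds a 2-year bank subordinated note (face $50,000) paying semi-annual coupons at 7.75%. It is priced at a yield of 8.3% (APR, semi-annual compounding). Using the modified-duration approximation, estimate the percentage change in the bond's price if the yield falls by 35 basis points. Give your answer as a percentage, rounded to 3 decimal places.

Periodic yield y = 0.0415. Modified duration first:
  t   CF        PV=CF/(1+0.0415)^t    t·PV
  1     1,937.50     1,860.2976     1,860.2976
  2     1,937.50     1,786.1715     3,572.3431
  3     1,937.50     1,714.9991     5,144.9972
  4    51,937.50    44,141.1805   176,564.7221
  Σ                 49,502.6488   187,142.3601
P = 49,502.6488; D_Mac = 3.78045 half-year periods = 1.89023 yrs; D_mod = 1.89023/(1+0.0415) = 1.81491 yrs.
ΔP/P ≈ -D_mod · Δy = -1.81491 × (-0.0035) = +0.006352 = +0.6352%.

+0.635%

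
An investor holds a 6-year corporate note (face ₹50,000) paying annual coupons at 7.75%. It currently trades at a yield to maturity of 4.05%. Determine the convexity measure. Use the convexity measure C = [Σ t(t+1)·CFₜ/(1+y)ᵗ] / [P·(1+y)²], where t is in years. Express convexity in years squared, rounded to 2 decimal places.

31.18

With y = 0.0405:
  t   CF        PV=CF/(1+0.0405)^t    t·PV        t(t+1)·PV
  1     3,875.00     3,724.1711     3,724.1711       7,448.3421
  2     3,875.00     3,579.2129     7,158.4259      21,475.2777
  3     3,875.00     3,439.8971    10,319.6913      41,278.7654
  4     3,875.00     3,306.0040    13,224.0158      66,120.0791
  5     3,875.00     3,177.3224    15,886.6120      95,319.6719
  6    53,875.00    42,455.5798   254,733.4786   1,783,134.3501
  Σ                 59,682.1872   305,046.3947   2,014,776.4863
P = 59,682.1872.
Convexity = Σ t(t+1)·PV / [P·(1+y)²] = 2,014,776.4863 / (59,682.1872 × 1.082640) = 31.18157.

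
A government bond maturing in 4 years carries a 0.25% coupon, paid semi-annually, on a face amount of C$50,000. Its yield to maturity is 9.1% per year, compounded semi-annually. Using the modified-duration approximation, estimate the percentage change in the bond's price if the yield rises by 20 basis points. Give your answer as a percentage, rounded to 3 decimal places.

Periodic yield y = 0.0455. Modified duration first:
  t   CF        PV=CF/(1+0.0455)^t    t·PV
  1        62.50        59.7800        59.7800
  2        62.50        57.1784       114.3568
  3        62.50        54.6900       164.0700
  4        62.50        52.3099       209.2396
  5        62.50        50.0334       250.1669
  6        62.50        47.8559       287.1356
  7        62.50        45.7733       320.4128
  8    50,062.50    35,068.7460   280,549.9678
  Σ                 35,436.3668   281,955.1294
P = 35,436.3668; D_Mac = 7.95666 half-year periods = 3.97833 yrs; D_mod = 3.97833/(1+0.0455) = 3.80519 yrs.
ΔP/P ≈ -D_mod · Δy = -3.80519 × (+0.002) = -0.007610 = -0.7610%.

-0.761%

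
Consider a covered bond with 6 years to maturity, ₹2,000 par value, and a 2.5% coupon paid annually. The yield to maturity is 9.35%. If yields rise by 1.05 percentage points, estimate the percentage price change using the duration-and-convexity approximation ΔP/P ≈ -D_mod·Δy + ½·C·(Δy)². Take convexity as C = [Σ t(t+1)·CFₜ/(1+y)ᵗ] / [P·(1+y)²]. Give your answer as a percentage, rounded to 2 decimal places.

-5.16%

With y = 0.0935:
  t   CF        PV=CF/(1+0.0935)^t    t·PV        t(t+1)·PV
  1        50.00        45.7247        45.7247          91.4495
  2        50.00        41.8150        83.6301         250.8902
  3        50.00        38.2396       114.7189         458.8755
  4        50.00        34.9699       139.8797         699.3987
  5        50.00        31.9798       159.8991         959.3947
  6     2,050.00     1,199.0606     7,194.3637      50,360.5457
  Σ                  1,391.7898     7,738.2162      52,820.5543
P = 1,391.7898; D_Mac = 5.55990 yrs; D_mod = 5.08450 yrs; C = 31.73889.
Duration effect: -5.08450 × (+0.0105) = -0.053387
Convexity effect: 0.5 × 31.73889 × (0.0105)² = +0.0017496
ΔP/P ≈ -0.053387 + 0.0017496 = -0.051638 = -5.1638%.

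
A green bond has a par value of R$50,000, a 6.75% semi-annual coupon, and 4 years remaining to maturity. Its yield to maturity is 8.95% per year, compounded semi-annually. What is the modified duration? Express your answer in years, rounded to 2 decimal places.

3.40 years

Periodic yield y = 0.04475. First find Macaulay duration:
  t   CF        PV=CF/(1+0.04475)^t    t·PV
  1     1,687.50     1,615.2190     1,615.2190
  2     1,687.50     1,546.0339     3,092.0679
  3     1,687.50     1,479.8123     4,439.4370
  4     1,687.50     1,416.4272     5,665.7089
  5     1,687.50     1,355.7571     6,778.7854
  6     1,687.50     1,297.6857     7,786.1139
  7     1,687.50     1,242.1016     8,694.7112
  8    51,687.50    36,415.5177   291,324.1415
  Σ                 46,368.5545   329,396.1848
P = 46,368.5545; Macaulay duration = 329,396.1848 / 46,368.5545 = 7.10387 half-year periods = 3.55194 years.
Modified duration = D_Mac / (1 + y) = 3.55194 / 1.04475 = 3.39979 years.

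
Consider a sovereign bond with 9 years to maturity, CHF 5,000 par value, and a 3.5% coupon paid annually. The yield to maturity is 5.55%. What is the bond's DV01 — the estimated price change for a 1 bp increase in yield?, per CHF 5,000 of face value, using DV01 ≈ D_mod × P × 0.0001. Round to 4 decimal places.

Periodic yield y = 0.0555.
  t   CF        PV=CF/(1+0.0555)^t    t·PV
  1       175.00       165.7982       165.7982
  2       175.00       157.0802       314.1605
  3       175.00       148.8207       446.4621
  4       175.00       140.9955       563.9818
  5       175.00       133.5817       667.9083
  6       175.00       126.5577       759.3463
  7       175.00       119.9031       839.3216
  8       175.00       113.5984       908.7871
  9     5,175.00     3,182.6305    28,643.6742
  Σ                  4,288.9659    33,309.4401
P = 4,288.9659; D_Mac = 7.76631 yrs; D_mod = 7.35794 yrs.
DV01 ≈ 7.35794 × 4,288.9659 × 0.0001 = 3.155797.

CHF 3.1558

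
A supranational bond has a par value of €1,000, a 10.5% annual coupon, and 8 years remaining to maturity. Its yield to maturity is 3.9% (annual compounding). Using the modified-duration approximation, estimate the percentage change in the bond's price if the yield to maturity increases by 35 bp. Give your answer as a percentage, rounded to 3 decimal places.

Periodic yield y = 0.039. Modified duration first:
  t   CF        PV=CF/(1+0.039)^t    t·PV
  1       105.00       101.0587       101.0587
  2       105.00        97.2654       194.5307
  3       105.00        93.6144       280.8432
  4       105.00        90.1005       360.4019
  5       105.00        86.7185       433.5923
  6       105.00        83.4634       500.7803
  7       105.00        80.3305       562.3135
  8     1,105.00       813.6505     6,509.2040
  Σ                  1,446.2018     8,942.7247
P = 1,446.2018; D_Mac = 6.18359 yrs; D_mod = 6.18359/(1+0.039) = 5.95149 yrs.
ΔP/P ≈ -D_mod · Δy = -5.95149 × (+0.0035) = -0.020830 = -2.0830%.

-2.083%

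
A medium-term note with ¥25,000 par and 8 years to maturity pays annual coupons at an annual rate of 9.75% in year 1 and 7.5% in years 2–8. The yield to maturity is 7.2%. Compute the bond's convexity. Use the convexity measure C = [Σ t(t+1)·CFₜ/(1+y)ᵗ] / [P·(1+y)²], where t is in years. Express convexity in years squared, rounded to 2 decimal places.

With y = 0.072:
  t   CF        PV=CF/(1+0.072)^t    t·PV        t(t+1)·PV
  1     2,437.50     2,273.7873     2,273.7873       4,547.5746
  2     1,875.00     1,631.5925     3,263.1850       9,789.5550
  3     1,875.00     1,522.0079     4,566.0238      18,264.0952
  4     1,875.00     1,419.7835     5,679.1341      28,395.6704
  5     1,875.00     1,324.4249     6,622.1246      39,732.7477
  6     1,875.00     1,235.4710     7,412.8261      51,889.7825
  7     1,875.00     1,152.4916     8,067.4413      64,539.5305
  8    26,875.00    15,409.5583   123,276.4663   1,109,488.1971
  Σ                 25,969.1171   161,160.9885   1,326,647.1530
P = 25,969.1171.
Convexity = Σ t(t+1)·PV / [P·(1+y)²] = 1,326,647.1530 / (25,969.1171 × 1.149184) = 44.45378.

44.45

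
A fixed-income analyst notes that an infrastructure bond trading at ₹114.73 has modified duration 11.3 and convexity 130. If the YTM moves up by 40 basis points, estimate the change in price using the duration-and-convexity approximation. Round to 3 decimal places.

Duration effect: -D_mod·Δy = -11.3 × (+0.004) = -0.045200
Convexity effect: ½·C·(Δy)² = 0.5 × 130 × (0.004)² = +0.0010400
ΔP/P ≈ -0.045200 + 0.0010400 = -0.044160
ΔP ≈ 114.73 × (-0.044160) = -5.0664768.

-₹5.066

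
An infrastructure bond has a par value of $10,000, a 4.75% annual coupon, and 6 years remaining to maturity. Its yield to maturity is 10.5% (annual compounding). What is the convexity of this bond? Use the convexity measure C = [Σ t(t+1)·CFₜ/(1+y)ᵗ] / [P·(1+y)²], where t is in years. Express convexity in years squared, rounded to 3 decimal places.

28.718

With y = 0.105:
  t   CF        PV=CF/(1+0.105)^t    t·PV        t(t+1)·PV
  1       475.00       429.8643       429.8643         859.7285
  2       475.00       389.0174       778.0348       2,334.1045
  3       475.00       352.0520     1,056.1559       4,224.6236
  4       475.00       318.5991     1,274.3963       6,371.9813
  5       475.00       288.3249     1,441.6247       8,649.7484
  6    10,475.00     5,754.1392    34,524.8352     241,673.8462
  Σ                  7,531.9969    39,504.9112     264,114.0326
P = 7,531.9969.
Convexity = Σ t(t+1)·PV / [P·(1+y)²] = 264,114.0326 / (7,531.9969 × 1.221025) = 28.71817.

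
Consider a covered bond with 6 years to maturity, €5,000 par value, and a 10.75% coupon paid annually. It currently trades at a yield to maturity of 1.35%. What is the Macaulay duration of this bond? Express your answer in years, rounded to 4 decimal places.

Periodic yield y = 0.0135. Discount each cash flow and weight by its year:
  t   CF        PV=CF/(1+0.0135)^t    t·PV
  1       537.50       530.3404       530.3404
  2       537.50       523.2762     1,046.5524
  3       537.50       516.3060     1,548.9181
  4       537.50       509.4288     2,037.7150
  5       537.50       502.6431     2,513.2154
  6     5,537.50     5,109.4155    30,656.4930
  Σ                  7,691.4100    38,333.2343
Price P = Σ PV = 7,691.4100.
Macaulay duration = Σ(t·PV) / P = 38,333.2343 / 7,691.4100 = 4.98390 years.

4.9839 years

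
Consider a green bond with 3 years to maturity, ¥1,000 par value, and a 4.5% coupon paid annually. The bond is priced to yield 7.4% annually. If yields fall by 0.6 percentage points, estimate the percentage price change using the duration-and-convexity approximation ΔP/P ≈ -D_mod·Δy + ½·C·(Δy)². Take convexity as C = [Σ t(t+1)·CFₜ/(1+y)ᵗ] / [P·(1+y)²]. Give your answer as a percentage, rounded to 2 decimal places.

With y = 0.074:
  t   CF        PV=CF/(1+0.074)^t    t·PV        t(t+1)·PV
  1        45.00        41.8994        41.8994          83.7989
  2        45.00        39.0125        78.0250         234.0751
  3     1,045.00       843.5357     2,530.6070      10,122.4279
  Σ                    924.4476     2,650.5314      10,440.3019
P = 924.4476; D_Mac = 2.86715 yrs; D_mod = 2.66960 yrs; C = 9.79089.
Duration effect: -2.66960 × (-0.006) = +0.016018
Convexity effect: 0.5 × 9.79089 × (-0.006)² = +0.0001762
ΔP/P ≈ +0.016018 + 0.0001762 = +0.016194 = +1.6194%.

+1.62%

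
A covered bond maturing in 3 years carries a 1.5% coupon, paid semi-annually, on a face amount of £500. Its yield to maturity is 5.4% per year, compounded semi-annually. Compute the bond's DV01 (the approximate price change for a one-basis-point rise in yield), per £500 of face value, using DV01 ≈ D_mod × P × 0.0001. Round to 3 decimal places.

Periodic yield y = 0.027.
  t   CF        PV=CF/(1+0.027)^t    t·PV
  1         3.75         3.6514         3.6514
  2         3.75         3.5554         7.1108
  3         3.75         3.4619        10.3858
  4         3.75         3.3709        13.4837
  5         3.75         3.2823        16.4115
  6       503.75       429.3311     2,575.9869
  Σ                    446.6532     2,627.0302
P = 446.6532; D_Mac = 5.88159 half-year periods = 2.94079 yrs; D_mod = 2.86348 yrs.
DV01 ≈ 2.86348 × 446.6532 × 0.0001 = 0.127898.

£0.128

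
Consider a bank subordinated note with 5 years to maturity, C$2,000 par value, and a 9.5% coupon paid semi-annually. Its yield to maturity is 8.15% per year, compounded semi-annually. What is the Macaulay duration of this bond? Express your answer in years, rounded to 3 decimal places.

Periodic yield y = 0.04075. Discount each cash flow and weight by its period:
  t   CF        PV=CF/(1+0.04075)^t    t·PV
  1        95.00        91.2803        91.2803
  2        95.00        87.7063       175.4126
  3        95.00        84.2722       252.8166
  4        95.00        80.9726       323.8903
  5        95.00        77.8021       389.0107
  6        95.00        74.7558       448.5350
  7        95.00        71.8288       502.8017
  8        95.00        69.0164       552.1311
  9        95.00        66.3141       596.8268
  10    2,095.00     1,405.1408    14,051.4076
  Σ                  2,109.0894    17,384.1127
Price P = Σ PV = 2,109.0894.
Macaulay duration = Σ(t·PV) / P = 17,384.1127 / 2,109.0894 = 8.24247 half-year periods.
In years: 8.24247 / 2 = 4.12124 years.

4.121 years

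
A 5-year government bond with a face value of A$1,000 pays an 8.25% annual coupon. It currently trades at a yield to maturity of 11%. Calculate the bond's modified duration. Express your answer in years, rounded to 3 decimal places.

3.829 years

Periodic yield y = 0.11. First find Macaulay duration:
  t   CF        PV=CF/(1+0.11)^t    t·PV
  1        82.50        74.3243        74.3243
  2        82.50        66.9589       133.9177
  3        82.50        60.3233       180.9699
  4        82.50        54.3453       217.3812
  5     1,082.50       642.4111     3,212.0553
  Σ                    898.3628     3,818.6484
P = 898.3628; Macaulay duration = 3,818.6484 / 898.3628 = 4.25067 years.
Modified duration = D_Mac / (1 + y) = 4.25067 / 1.11 = 3.82944 years.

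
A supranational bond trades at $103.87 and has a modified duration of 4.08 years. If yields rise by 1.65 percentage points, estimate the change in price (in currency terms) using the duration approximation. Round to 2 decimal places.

-$6.99

Duration approximation: ΔP/P ≈ -D_mod · Δy = -4.08 × (+0.0165) = -0.067320.
ΔP ≈ 103.87 × (-0.067320) = -6.9925284.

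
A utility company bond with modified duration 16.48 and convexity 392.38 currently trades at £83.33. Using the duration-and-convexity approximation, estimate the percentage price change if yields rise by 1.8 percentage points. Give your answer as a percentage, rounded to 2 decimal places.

-23.31%

Duration effect: -D_mod·Δy = -16.48 × (+0.018) = -0.296640
Convexity effect: ½·C·(Δy)² = 0.5 × 392.38 × (0.018)² = +0.06356556
ΔP/P ≈ -0.296640 + 0.06356556 = -0.23307444
= -23.307444%.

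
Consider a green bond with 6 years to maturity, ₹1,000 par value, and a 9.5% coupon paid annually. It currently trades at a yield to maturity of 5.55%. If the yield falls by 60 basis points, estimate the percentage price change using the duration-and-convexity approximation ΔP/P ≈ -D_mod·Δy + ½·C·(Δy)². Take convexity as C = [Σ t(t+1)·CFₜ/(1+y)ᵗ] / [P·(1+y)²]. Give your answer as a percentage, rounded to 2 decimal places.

With y = 0.0555:
  t   CF        PV=CF/(1+0.0555)^t    t·PV        t(t+1)·PV
  1        95.00        90.0047        90.0047         180.0095
  2        95.00        85.2721       170.5443         511.6328
  3        95.00        80.7884       242.3651         969.4605
  4        95.00        76.5404       306.1615       1,530.8077
  5        95.00        72.5158       362.5788       2,175.4729
  6     1,095.00       791.8897     4,751.3382      33,259.3673
  Σ                  1,197.0111     5,922.9927      38,626.7508
P = 1,197.0111; D_Mac = 4.94815 yrs; D_mod = 4.68797 yrs; C = 28.96500.
Duration effect: -4.68797 × (-0.006) = +0.028128
Convexity effect: 0.5 × 28.96500 × (-0.006)² = +0.0005214
ΔP/P ≈ +0.028128 + 0.0005214 = +0.028649 = +2.8649%.

+2.86%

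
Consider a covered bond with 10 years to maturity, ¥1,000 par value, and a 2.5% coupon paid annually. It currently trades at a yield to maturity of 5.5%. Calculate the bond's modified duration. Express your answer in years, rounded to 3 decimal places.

8.339 years

Periodic yield y = 0.055. First find Macaulay duration:
  t   CF        PV=CF/(1+0.055)^t    t·PV
  1        25.00        23.6967        23.6967
  2        25.00        22.4613        44.9226
  3        25.00        21.2903        63.8710
  4        25.00        20.1804        80.7217
  5        25.00        19.1284        95.6418
  6        25.00        18.1311       108.7869
  7        25.00        17.1859       120.3014
  8        25.00        16.2900       130.3198
  9        25.00        15.4407       138.9666
  10    1,025.00       600.0663     6,000.6634
  Σ                    773.8712     6,807.8919
P = 773.8712; Macaulay duration = 6,807.8919 / 773.8712 = 8.79719 years.
Modified duration = D_Mac / (1 + y) = 8.79719 / 1.055 = 8.33857 years.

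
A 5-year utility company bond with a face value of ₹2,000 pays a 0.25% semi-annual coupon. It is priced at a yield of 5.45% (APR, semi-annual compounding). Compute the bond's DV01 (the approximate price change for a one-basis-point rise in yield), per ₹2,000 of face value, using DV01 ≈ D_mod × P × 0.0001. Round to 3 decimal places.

Periodic yield y = 0.02725.
  t   CF        PV=CF/(1+0.02725)^t    t·PV
  1         2.50         2.4337         2.4337
  2         2.50         2.3691         4.7382
  3         2.50         2.3063         6.9188
  4         2.50         2.2451         8.9804
  5         2.50         2.1855        10.9277
  6         2.50         2.1276        12.7654
  7         2.50         2.0711        14.4979
  8         2.50         2.0162        16.1295
  9         2.50         1.9627        17.6643
  10    2,002.50     1,530.4214    15,304.2138
  Σ                  1,550.1387    15,399.2698
P = 1,550.1387; D_Mac = 9.93412 half-year periods = 4.96706 yrs; D_mod = 4.83530 yrs.
DV01 ≈ 4.83530 × 1,550.1387 × 0.0001 = 0.749539.

₹0.750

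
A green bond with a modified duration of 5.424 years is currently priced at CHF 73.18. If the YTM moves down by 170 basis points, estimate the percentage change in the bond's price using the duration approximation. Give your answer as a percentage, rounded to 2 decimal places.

Duration approximation: ΔP/P ≈ -D_mod · Δy = -5.424 × (-0.017) = +0.092208.
As a percentage: +9.2208%.

+9.22%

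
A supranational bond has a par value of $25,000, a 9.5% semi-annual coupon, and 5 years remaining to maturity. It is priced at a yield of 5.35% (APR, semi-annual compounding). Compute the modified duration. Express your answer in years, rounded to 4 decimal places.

Periodic yield y = 0.02675. First find Macaulay duration:
  t   CF        PV=CF/(1+0.02675)^t    t·PV
  1     1,187.50     1,156.5620     1,156.5620
  2     1,187.50     1,126.4300     2,252.8599
  3     1,187.50     1,097.0830     3,291.2490
  4     1,187.50     1,068.5006     4,274.0024
  5     1,187.50     1,040.6629     5,203.3144
  6     1,187.50     1,013.5504     6,081.3024
  7     1,187.50       987.1443     6,910.0100
  8     1,187.50       961.4261     7,691.4091
  9     1,187.50       936.3780     8,427.4023
  10   26,187.50    20,111.6140   201,116.1400
  Σ                 29,499.3513   246,404.2515
P = 29,499.3513; Macaulay duration = 246,404.2515 / 29,499.3513 = 8.35287 half-year periods = 4.17644 years.
Modified duration = D_Mac / (1 + y) = 4.17644 / 1.02675 = 4.06763 years.

4.0676 years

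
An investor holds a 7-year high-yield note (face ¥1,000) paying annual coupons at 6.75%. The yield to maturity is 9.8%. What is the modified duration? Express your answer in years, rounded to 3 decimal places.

5.181 years

Periodic yield y = 0.098. First find Macaulay duration:
  t   CF        PV=CF/(1+0.098)^t    t·PV
  1        67.50        61.4754        61.4754
  2        67.50        55.9885       111.9771
  3        67.50        50.9914       152.9741
  4        67.50        46.4402       185.7609
  5        67.50        42.2953       211.4765
  6        67.50        38.5203       231.1218
  7     1,067.50       554.8192     3,883.7346
  Σ                    850.5304     4,838.5205
P = 850.5304; Macaulay duration = 4,838.5205 / 850.5304 = 5.68883 years.
Modified duration = D_Mac / (1 + y) = 5.68883 / 1.098 = 5.18108 years.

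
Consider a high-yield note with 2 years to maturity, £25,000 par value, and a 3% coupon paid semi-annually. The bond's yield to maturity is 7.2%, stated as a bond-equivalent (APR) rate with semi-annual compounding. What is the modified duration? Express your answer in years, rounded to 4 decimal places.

1.8861 years

Periodic yield y = 0.036. First find Macaulay duration:
  t   CF        PV=CF/(1+0.036)^t    t·PV
  1       375.00       361.9691       361.9691
  2       375.00       349.3910       698.7821
  3       375.00       337.2500     1,011.7501
  4    25,375.00    22,027.5923    88,110.3691
  Σ                 23,076.2025    90,182.8704
P = 23,076.2025; Macaulay duration = 90,182.8704 / 23,076.2025 = 3.90805 half-year periods = 1.95402 years.
Modified duration = D_Mac / (1 + y) = 1.95402 / 1.036 = 1.88612 years.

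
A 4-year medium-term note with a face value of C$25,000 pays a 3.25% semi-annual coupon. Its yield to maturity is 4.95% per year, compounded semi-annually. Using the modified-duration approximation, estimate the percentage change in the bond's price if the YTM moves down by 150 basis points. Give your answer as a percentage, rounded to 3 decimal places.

Periodic yield y = 0.02475. Modified duration first:
  t   CF        PV=CF/(1+0.02475)^t    t·PV
  1       406.25       396.4382       396.4382
  2       406.25       386.8633       773.7266
  3       406.25       377.5197     1,132.5590
  4       406.25       368.4017     1,473.6069
  5       406.25       359.5040     1,797.5201
  6       406.25       350.8212     2,104.9271
  7       406.25       342.3481     2,396.4365
  8    25,406.25    20,892.8243   167,142.5941
  Σ                 23,474.7204   177,217.8085
P = 23,474.7204; D_Mac = 7.54930 half-year periods = 3.77465 yrs; D_mod = 3.77465/(1+0.02475) = 3.68349 yrs.
ΔP/P ≈ -D_mod · Δy = -3.68349 × (-0.015) = +0.055252 = +5.5252%.

+5.525%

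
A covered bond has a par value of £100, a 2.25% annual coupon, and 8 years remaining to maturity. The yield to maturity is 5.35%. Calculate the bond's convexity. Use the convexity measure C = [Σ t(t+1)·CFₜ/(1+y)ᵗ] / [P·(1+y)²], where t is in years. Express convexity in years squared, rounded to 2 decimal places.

57.68

With y = 0.0535:
  t   CF        PV=CF/(1+0.0535)^t    t·PV        t(t+1)·PV
  1         2.25         2.1357         2.1357           4.2715
  2         2.25         2.0273         4.0546          12.1637
  3         2.25         1.9243         5.7730          23.0919
  4         2.25         1.8266         7.3064          36.5321
  5         2.25         1.7338         8.6692          52.0153
  6         2.25         1.6458         9.8748          69.1233
  7         2.25         1.5622        10.9355          87.4840
  8       102.25        67.3887       539.1095       4,851.9855
  Σ                     80.2445       587.8587       5,136.6673
P = 80.2445.
Convexity = Σ t(t+1)·PV / [P·(1+y)²] = 5,136.6673 / (80.2445 × 1.109862) = 57.67627.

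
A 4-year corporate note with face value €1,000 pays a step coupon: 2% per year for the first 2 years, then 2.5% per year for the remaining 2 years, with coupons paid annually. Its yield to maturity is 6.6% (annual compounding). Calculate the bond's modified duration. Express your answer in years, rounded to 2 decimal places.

Periodic yield y = 0.066. First find Macaulay duration:
  t   CF        PV=CF/(1+0.066)^t    t·PV
  1        20.00        18.7617        18.7617
  2        20.00        17.6001        35.2002
  3        25.00        20.6380        61.9141
  4     1,025.00       793.7707     3,175.0827
  Σ                    850.7705     3,290.9587
P = 850.7705; Macaulay duration = 3,290.9587 / 850.7705 = 3.86821 years.
Modified duration = D_Mac / (1 + y) = 3.86821 / 1.066 = 3.62871 years.

3.63 years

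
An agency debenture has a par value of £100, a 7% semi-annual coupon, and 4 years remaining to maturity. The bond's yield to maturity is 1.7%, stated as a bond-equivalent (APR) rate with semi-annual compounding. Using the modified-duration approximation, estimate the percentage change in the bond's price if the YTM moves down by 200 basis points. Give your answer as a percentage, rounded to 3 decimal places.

Periodic yield y = 0.0085. Modified duration first:
  t   CF        PV=CF/(1+0.0085)^t    t·PV
  1         3.50         3.4705         3.4705
  2         3.50         3.4413         6.8825
  3         3.50         3.4122        10.2367
  4         3.50         3.3835        13.5339
  5         3.50         3.3550        16.7748
  6         3.50         3.3267        19.9602
  7         3.50         3.2987        23.0906
  8       103.50        96.7238       773.7900
  Σ                    120.4115       867.7393
P = 120.4115; D_Mac = 7.20645 half-year periods = 3.60322 yrs; D_mod = 3.60322/(1+0.0085) = 3.57285 yrs.
ΔP/P ≈ -D_mod · Δy = -3.57285 × (-0.02) = +0.071457 = +7.1457%.

+7.146%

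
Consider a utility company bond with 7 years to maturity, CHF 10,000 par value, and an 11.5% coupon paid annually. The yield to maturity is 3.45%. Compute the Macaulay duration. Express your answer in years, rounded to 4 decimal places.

5.5206 years

Periodic yield y = 0.0345. Discount each cash flow and weight by its year:
  t   CF        PV=CF/(1+0.0345)^t    t·PV
  1     1,150.00     1,111.6481     1,111.6481
  2     1,150.00     1,074.5753     2,149.1506
  3     1,150.00     1,038.7388     3,116.2164
  4     1,150.00     1,004.0974     4,016.3898
  5     1,150.00       970.6113     4,853.0567
  6     1,150.00       938.2420     5,629.4520
  7    11,150.00     8,793.4926    61,554.4482
  Σ                 14,931.4056    82,430.3618
Price P = Σ PV = 14,931.4056.
Macaulay duration = Σ(t·PV) / P = 82,430.3618 / 14,931.4056 = 5.52060 years.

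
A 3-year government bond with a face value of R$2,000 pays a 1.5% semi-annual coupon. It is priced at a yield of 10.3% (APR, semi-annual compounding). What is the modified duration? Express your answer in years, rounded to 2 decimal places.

Periodic yield y = 0.0515. First find Macaulay duration:
  t   CF        PV=CF/(1+0.0515)^t    t·PV
  1        15.00        14.2653        14.2653
  2        15.00        13.5667        27.1333
  3        15.00        12.9022        38.7066
  4        15.00        12.2703        49.0811
  5        15.00        11.6693        58.3465
  6     2,015.00     1,490.8000     8,944.8001
  Σ                  1,555.4738     9,132.3329
P = 1,555.4738; Macaulay duration = 9,132.3329 / 1,555.4738 = 5.87109 half-year periods = 2.93555 years.
Modified duration = D_Mac / (1 + y) = 2.93555 / 1.0515 = 2.79177 years.

2.79 years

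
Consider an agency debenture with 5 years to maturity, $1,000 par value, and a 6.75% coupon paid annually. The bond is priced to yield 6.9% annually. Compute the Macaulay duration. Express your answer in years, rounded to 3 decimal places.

4.404 years

Periodic yield y = 0.069. Discount each cash flow and weight by its year:
  t   CF        PV=CF/(1+0.069)^t    t·PV
  1        67.50        63.1431        63.1431
  2        67.50        59.0675       118.1349
  3        67.50        55.2549       165.7646
  4        67.50        51.6884       206.7535
  5     1,067.50       764.6793     3,823.3967
  Σ                    993.8332     4,377.1930
Price P = Σ PV = 993.8332.
Macaulay duration = Σ(t·PV) / P = 4,377.1930 / 993.8332 = 4.40435 years.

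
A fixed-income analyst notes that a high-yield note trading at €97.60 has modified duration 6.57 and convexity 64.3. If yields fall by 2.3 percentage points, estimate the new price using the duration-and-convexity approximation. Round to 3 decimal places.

€114.008

Duration effect: -D_mod·Δy = -6.57 × (-0.023) = +0.151110
Convexity effect: ½·C·(Δy)² = 0.5 × 64.3 × (-0.023)² = +0.01700735
ΔP/P ≈ +0.151110 + 0.01700735 = +0.16811735
New price ≈ 97.60 × (1 + 0.16811735) = 114.00825336.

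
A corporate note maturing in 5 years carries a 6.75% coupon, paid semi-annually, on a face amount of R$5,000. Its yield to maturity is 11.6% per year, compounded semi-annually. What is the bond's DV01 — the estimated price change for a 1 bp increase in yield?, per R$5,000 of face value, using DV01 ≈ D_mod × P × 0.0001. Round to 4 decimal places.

R$1.6431

Periodic yield y = 0.058.
  t   CF        PV=CF/(1+0.058)^t    t·PV
  1       168.75       159.4991       159.4991
  2       168.75       150.7553       301.5105
  3       168.75       142.4908       427.4724
  4       168.75       134.6794       538.7175
  5       168.75       127.2962       636.4810
  6       168.75       120.3178       721.9066
  7       168.75       113.7219       796.0533
  8       168.75       107.4876       859.9009
  9       168.75       101.5951       914.3559
  10    5,168.75     2,941.2291    29,412.2907
  Σ                  4,099.0721    34,768.1879
P = 4,099.0721; D_Mac = 8.48197 half-year periods = 4.24098 yrs; D_mod = 4.00849 yrs.
DV01 ≈ 4.00849 × 4,099.0721 × 0.0001 = 1.643109.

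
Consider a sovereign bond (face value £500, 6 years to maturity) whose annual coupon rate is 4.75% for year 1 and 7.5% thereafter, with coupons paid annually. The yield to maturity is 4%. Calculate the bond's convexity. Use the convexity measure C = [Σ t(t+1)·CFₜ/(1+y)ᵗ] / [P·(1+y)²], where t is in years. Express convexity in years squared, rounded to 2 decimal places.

With y = 0.04:
  t   CF        PV=CF/(1+0.04)^t    t·PV        t(t+1)·PV
  1        23.75        22.8365        22.8365          45.6731
  2        37.50        34.6709        69.3417         208.0251
  3        37.50        33.3374       100.0121         400.0484
  4        37.50        32.0552       128.2206         641.1031
  5        37.50        30.8223       154.1113         924.6680
  6       537.50       424.7941     2,548.7643      17,841.3504
  Σ                    578.5162     3,023.2867      20,060.8681
P = 578.5162.
Convexity = Σ t(t+1)·PV / [P·(1+y)²] = 20,060.8681 / (578.5162 × 1.081600) = 32.06029.

32.06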